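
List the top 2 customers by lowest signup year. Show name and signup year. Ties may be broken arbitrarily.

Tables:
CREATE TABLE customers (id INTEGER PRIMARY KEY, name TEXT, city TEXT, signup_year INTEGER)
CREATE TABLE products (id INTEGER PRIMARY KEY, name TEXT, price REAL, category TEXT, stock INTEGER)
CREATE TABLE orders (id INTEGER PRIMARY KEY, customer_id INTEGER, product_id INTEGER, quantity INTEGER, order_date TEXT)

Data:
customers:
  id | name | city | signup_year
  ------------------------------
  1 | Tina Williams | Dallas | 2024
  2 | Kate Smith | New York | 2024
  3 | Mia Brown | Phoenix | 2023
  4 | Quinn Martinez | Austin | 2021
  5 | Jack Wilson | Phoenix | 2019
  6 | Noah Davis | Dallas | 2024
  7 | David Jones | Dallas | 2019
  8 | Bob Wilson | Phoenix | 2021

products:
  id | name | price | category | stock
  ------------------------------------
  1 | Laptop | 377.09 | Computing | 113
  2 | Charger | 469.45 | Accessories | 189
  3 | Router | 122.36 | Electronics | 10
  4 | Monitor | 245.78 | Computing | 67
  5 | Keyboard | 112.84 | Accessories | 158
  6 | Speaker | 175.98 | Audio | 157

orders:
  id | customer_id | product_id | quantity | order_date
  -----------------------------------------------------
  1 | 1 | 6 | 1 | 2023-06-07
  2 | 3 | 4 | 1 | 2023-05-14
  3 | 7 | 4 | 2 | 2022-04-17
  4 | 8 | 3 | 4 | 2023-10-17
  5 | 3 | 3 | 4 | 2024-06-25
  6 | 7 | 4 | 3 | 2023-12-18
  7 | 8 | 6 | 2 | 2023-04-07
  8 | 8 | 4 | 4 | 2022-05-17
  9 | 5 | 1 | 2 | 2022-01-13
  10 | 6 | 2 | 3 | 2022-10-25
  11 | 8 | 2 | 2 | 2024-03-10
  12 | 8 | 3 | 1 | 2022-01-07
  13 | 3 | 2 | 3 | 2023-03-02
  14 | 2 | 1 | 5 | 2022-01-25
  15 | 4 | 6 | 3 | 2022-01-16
SELECT name, signup_year FROM customers ORDER BY signup_year ASC LIMIT 2

Execution result:
name | signup_year
Jack Wilson | 2019
David Jones | 2019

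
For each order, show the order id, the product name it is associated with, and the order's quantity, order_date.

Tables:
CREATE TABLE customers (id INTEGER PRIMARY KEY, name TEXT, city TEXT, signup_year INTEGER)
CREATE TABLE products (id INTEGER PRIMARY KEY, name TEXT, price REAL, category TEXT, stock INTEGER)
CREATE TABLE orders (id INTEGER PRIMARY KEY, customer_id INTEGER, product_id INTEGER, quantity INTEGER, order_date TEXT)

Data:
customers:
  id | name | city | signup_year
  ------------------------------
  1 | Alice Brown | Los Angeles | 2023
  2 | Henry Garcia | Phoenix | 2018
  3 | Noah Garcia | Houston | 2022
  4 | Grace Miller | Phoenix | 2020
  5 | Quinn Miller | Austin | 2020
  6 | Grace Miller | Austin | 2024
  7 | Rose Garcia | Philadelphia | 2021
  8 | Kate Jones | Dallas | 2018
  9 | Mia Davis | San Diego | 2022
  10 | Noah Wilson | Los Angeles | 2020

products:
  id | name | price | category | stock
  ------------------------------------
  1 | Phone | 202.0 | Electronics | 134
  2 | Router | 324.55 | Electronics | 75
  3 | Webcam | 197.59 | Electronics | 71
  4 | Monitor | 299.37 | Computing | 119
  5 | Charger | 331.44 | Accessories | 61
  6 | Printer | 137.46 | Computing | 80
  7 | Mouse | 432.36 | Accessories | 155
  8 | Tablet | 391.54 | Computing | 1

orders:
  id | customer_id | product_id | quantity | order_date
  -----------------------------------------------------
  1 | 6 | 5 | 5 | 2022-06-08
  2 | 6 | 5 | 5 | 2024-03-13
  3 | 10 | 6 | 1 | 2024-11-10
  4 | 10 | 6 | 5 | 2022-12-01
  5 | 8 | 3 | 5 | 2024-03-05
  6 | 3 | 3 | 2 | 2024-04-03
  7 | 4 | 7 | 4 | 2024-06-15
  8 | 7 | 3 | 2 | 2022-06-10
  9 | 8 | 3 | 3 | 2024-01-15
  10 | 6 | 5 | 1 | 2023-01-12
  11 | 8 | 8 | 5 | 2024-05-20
SELECT c.id, p.name AS product, c.quantity, c.order_date FROM orders c JOIN products p ON c.product_id = p.id

Execution result:
id | product | quantity | order_date
1 | Charger | 5 | 2022-06-08
2 | Charger | 5 | 2024-03-13
3 | Printer | 1 | 2024-11-10
4 | Printer | 5 | 2022-12-01
5 | Webcam | 5 | 2024-03-05
6 | Webcam | 2 | 2024-04-03
7 | Mouse | 4 | 2024-06-15
8 | Webcam | 2 | 2022-06-10
9 | Webcam | 3 | 2024-01-15
10 | Charger | 1 | 2023-01-12
11 | Tablet | 5 | 2024-05-20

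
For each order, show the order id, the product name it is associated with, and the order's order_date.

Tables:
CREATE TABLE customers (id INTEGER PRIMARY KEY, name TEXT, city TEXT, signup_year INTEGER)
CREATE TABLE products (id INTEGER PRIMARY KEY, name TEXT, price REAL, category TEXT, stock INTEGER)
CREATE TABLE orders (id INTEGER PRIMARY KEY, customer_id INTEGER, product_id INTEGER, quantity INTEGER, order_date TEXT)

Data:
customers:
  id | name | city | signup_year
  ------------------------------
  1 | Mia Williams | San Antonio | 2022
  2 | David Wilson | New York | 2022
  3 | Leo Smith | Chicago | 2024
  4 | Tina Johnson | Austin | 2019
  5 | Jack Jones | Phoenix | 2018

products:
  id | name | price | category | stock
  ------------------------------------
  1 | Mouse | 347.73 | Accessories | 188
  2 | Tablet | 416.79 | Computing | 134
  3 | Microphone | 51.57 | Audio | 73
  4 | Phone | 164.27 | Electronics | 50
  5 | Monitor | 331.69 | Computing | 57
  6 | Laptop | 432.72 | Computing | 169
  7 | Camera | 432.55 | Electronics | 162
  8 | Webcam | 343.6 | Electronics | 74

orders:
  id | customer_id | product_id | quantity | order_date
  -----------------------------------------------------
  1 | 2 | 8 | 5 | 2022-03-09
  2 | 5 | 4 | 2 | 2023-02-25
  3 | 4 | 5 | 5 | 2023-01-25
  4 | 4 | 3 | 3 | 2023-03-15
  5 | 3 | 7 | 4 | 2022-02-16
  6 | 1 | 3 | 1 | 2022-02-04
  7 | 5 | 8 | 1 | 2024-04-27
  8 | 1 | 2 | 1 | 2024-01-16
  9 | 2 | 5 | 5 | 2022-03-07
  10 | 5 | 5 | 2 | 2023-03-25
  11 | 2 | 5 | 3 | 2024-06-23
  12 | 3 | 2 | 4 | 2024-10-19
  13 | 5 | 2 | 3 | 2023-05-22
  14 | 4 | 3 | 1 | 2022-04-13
SELECT c.id, p.name AS product, c.order_date FROM orders c JOIN products p ON c.product_id = p.id

Execution result:
id | product | order_date
1 | Webcam | 2022-03-09
2 | Phone | 2023-02-25
3 | Monitor | 2023-01-25
4 | Microphone | 2023-03-15
5 | Camera | 2022-02-16
6 | Microphone | 2022-02-04
7 | Webcam | 2024-04-27
8 | Tablet | 2024-01-16
9 | Monitor | 2022-03-07
10 | Monitor | 2023-03-25
11 | Monitor | 2024-06-23
12 | Tablet | 2024-10-19
13 | Tablet | 2023-05-22
14 | Microphone | 2022-04-13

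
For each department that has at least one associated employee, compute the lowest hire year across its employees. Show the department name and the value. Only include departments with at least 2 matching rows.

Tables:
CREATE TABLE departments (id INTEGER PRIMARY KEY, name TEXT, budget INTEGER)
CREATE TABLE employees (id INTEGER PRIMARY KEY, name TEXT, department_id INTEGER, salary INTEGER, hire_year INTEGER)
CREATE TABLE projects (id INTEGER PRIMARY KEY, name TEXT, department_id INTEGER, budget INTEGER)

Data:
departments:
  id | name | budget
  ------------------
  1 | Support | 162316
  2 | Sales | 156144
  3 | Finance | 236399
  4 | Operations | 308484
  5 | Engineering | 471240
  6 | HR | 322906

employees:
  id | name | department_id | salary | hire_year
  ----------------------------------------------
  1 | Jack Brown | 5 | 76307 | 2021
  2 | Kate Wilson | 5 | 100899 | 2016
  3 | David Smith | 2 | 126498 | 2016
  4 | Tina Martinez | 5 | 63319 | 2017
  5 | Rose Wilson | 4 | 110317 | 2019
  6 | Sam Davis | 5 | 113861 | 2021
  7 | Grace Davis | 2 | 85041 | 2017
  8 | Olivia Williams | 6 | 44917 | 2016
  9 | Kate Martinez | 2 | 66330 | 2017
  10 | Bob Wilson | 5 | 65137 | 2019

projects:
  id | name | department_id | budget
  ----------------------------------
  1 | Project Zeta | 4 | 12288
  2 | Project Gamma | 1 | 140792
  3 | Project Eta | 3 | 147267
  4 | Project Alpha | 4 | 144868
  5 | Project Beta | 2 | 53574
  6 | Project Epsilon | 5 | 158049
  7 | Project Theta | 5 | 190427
SELECT p.name, MIN(c.hire_year) AS min_hire_year FROM employees c JOIN departments p ON c.department_id = p.id GROUP BY p.id, p.name HAVING COUNT(*) >= 2

Execution result:
name | min_hire_year
Sales | 2016
Engineering | 2016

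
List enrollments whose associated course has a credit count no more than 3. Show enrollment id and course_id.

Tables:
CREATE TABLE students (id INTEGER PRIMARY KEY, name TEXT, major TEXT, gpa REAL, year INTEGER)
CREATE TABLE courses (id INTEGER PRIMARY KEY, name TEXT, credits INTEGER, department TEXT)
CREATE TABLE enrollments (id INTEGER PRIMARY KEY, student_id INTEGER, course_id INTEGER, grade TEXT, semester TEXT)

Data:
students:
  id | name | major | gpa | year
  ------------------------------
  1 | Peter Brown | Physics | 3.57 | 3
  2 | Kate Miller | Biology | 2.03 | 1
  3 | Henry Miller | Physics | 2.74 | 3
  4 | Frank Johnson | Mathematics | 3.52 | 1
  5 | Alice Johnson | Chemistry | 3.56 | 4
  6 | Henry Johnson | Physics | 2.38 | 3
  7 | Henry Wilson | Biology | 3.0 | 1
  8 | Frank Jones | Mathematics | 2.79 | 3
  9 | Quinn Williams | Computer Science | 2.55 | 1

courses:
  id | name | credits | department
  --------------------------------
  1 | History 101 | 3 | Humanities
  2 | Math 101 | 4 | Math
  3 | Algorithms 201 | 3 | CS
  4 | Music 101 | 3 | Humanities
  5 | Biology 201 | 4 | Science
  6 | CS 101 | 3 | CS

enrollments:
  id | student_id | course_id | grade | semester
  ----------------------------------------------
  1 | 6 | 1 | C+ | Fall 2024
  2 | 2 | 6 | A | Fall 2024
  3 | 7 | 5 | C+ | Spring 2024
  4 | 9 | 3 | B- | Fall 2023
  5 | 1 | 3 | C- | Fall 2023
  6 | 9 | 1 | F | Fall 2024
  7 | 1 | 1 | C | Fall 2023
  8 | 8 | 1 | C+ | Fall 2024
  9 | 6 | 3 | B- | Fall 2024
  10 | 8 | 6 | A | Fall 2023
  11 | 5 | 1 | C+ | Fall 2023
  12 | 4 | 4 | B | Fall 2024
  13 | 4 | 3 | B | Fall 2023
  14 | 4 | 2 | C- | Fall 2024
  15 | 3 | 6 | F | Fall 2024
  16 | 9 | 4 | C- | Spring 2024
SELECT id, course_id FROM enrollments WHERE course_id IN (SELECT id FROM courses WHERE credits <= 3)

Execution result:
id | course_id
1 | 1
2 | 6
4 | 3
5 | 3
6 | 1
7 | 1
8 | 1
9 | 3
10 | 6
11 | 1
12 | 4
13 | 3
15 | 6
16 | 4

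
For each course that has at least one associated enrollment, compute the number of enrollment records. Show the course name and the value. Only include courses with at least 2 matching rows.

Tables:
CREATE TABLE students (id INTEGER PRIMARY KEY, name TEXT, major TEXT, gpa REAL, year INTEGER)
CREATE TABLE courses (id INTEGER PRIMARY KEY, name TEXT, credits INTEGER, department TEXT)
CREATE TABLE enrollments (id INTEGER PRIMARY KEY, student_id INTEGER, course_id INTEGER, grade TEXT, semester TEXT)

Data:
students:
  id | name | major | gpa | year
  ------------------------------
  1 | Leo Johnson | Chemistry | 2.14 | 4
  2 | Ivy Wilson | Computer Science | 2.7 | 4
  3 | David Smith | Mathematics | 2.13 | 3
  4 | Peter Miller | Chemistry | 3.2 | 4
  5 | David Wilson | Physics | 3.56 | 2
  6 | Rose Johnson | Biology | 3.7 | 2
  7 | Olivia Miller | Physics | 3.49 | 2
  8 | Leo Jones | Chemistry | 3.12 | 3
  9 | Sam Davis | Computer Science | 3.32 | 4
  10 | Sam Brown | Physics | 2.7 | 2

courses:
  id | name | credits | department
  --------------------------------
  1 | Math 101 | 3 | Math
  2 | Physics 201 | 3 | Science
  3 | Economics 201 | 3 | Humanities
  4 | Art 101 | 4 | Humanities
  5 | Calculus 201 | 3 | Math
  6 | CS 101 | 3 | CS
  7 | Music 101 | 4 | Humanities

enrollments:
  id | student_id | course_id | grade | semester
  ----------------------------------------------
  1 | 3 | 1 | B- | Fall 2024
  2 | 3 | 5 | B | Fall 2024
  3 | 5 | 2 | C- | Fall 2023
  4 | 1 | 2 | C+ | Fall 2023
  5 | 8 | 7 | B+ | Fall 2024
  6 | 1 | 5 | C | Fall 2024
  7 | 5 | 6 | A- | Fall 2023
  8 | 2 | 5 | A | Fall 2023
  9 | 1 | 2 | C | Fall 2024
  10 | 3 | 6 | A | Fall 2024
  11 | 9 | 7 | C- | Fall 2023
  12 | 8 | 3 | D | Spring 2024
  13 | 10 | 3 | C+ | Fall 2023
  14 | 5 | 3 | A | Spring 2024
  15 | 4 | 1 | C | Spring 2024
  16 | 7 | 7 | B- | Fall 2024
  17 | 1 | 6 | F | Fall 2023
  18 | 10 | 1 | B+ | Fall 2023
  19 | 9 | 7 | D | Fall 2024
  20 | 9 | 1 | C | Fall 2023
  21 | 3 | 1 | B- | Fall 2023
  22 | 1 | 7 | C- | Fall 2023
SELECT p.name, COUNT(*) AS n FROM enrollments c JOIN courses p ON c.course_id = p.id GROUP BY p.id, p.name HAVING COUNT(*) >= 2

Execution result:
name | n
Math 101 | 5
Physics 201 | 3
Economics 201 | 3
Calculus 201 | 3
CS 101 | 3
Music 101 | 5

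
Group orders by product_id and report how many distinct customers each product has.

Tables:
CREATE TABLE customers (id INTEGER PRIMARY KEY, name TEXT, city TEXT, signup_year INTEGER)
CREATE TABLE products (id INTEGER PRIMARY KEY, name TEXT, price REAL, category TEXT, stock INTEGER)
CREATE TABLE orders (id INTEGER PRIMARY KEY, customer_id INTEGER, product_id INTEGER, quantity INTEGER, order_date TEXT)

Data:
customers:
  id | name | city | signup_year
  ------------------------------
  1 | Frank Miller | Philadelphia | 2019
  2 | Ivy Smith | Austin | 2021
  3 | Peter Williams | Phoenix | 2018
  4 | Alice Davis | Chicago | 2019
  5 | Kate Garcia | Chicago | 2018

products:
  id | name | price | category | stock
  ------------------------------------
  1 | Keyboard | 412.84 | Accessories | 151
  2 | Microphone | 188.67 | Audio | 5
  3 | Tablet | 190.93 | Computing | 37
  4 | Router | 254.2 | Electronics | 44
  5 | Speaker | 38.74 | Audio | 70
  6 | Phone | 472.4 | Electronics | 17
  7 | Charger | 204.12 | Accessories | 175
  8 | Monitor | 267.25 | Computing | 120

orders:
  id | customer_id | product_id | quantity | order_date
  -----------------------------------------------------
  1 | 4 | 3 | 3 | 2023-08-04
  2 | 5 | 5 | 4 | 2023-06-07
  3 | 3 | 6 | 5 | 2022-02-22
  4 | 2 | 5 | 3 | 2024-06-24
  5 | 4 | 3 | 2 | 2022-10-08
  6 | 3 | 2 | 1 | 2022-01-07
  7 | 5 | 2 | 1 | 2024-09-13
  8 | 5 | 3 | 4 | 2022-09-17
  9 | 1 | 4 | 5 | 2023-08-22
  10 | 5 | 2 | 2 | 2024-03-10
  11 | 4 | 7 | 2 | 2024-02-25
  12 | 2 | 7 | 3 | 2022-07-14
SELECT product_id, COUNT(DISTINCT customer_id) AS distinct_customer_count FROM orders GROUP BY product_id

Execution result:
product_id | distinct_customer_count
2 | 2
3 | 2
4 | 1
5 | 2
6 | 1
7 | 2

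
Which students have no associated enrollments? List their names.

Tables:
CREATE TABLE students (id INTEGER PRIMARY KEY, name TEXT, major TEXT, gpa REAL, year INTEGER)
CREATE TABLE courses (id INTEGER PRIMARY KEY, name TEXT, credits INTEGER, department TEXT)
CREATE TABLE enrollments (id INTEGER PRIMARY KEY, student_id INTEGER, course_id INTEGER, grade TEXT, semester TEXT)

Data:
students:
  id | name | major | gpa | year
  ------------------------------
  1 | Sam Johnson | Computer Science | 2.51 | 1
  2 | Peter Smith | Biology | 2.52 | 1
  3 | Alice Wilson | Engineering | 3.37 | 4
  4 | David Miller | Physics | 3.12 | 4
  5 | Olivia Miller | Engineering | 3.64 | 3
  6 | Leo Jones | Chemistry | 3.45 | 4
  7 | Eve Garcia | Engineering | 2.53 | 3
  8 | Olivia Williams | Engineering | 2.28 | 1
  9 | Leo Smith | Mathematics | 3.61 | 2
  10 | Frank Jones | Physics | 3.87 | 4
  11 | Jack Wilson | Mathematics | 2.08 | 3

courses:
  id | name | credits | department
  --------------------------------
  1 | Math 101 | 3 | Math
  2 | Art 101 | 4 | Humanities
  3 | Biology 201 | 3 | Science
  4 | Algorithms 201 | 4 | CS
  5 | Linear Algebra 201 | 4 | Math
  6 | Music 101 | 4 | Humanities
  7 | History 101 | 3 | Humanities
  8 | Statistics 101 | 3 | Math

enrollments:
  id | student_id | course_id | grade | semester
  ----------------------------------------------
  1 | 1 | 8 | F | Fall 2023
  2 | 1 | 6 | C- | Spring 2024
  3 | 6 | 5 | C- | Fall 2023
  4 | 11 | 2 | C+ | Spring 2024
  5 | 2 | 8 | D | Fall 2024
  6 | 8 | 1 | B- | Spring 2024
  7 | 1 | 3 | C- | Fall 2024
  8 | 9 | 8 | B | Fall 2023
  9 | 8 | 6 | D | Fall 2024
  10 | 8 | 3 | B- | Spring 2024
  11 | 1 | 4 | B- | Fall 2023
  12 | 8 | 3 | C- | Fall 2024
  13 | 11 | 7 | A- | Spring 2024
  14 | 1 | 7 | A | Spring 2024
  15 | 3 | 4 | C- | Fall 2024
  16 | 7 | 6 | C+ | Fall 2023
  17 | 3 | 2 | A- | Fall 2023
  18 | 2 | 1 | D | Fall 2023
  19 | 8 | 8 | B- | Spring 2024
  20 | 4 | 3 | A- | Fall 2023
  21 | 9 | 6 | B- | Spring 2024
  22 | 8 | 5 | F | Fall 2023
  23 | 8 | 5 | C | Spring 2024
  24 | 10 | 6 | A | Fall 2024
SELECT p.name FROM students p LEFT JOIN enrollments c ON c.student_id = p.id WHERE c.id IS NULL

Execution result:
Olivia Miller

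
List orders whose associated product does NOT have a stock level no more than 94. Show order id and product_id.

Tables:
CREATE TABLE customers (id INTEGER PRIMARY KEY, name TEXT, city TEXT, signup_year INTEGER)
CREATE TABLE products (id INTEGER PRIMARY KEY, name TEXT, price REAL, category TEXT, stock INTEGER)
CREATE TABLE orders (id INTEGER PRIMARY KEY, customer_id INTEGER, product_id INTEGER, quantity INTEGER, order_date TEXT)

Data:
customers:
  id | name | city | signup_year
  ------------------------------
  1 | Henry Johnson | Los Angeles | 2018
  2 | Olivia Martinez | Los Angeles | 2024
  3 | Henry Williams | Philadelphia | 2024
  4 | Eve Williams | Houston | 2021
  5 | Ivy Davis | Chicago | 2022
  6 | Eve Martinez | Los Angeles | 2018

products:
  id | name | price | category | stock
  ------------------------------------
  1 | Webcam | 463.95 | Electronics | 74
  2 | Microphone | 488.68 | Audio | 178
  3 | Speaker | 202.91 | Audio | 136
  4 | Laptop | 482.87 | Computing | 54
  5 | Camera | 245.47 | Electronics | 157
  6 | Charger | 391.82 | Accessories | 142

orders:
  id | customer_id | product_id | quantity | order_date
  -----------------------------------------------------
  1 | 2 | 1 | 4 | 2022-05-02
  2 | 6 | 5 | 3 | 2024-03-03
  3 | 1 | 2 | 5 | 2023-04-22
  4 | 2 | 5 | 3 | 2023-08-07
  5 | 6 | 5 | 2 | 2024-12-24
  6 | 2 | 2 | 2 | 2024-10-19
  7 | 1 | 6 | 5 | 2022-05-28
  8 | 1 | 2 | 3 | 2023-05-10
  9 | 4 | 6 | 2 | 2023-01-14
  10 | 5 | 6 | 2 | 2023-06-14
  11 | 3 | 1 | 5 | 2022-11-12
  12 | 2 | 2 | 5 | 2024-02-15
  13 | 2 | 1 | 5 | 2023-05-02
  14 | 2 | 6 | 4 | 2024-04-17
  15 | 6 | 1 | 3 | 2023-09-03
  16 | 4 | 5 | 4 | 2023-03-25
SELECT id, product_id FROM orders WHERE product_id NOT IN (SELECT id FROM products WHERE stock <= 94)

Execution result:
id | product_id
2 | 5
3 | 2
4 | 5
5 | 5
6 | 2
7 | 6
8 | 2
9 | 6
10 | 6
12 | 2
14 | 6
16 | 5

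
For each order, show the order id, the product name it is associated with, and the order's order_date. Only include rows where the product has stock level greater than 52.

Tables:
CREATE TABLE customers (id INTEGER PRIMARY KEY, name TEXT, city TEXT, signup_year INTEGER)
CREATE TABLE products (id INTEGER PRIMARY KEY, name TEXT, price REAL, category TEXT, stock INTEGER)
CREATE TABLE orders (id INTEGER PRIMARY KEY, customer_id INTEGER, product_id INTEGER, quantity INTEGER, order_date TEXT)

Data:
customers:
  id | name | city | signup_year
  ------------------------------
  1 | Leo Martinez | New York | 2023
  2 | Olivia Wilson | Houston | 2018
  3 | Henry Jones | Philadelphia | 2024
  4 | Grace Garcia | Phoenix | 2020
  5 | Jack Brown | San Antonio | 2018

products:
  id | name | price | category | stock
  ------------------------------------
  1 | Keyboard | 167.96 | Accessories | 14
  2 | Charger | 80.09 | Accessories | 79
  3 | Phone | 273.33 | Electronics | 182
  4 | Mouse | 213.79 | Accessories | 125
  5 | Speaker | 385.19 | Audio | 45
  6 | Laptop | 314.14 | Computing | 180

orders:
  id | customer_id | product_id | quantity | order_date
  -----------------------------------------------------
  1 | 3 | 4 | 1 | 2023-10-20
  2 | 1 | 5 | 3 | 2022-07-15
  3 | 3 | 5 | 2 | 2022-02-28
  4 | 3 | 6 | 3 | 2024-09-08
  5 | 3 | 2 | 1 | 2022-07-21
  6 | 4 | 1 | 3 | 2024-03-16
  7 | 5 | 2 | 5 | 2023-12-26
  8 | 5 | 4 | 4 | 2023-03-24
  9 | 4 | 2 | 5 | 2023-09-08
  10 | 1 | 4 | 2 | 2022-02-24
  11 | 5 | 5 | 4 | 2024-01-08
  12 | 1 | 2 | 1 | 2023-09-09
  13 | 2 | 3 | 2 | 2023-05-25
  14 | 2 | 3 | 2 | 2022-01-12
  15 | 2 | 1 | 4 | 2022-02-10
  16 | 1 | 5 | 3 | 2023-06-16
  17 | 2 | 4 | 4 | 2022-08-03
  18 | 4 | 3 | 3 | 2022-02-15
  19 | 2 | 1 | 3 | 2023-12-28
SELECT c.id, p.name AS product, c.order_date FROM orders c JOIN products p ON c.product_id = p.id WHERE p.stock > 52

Execution result:
id | product | order_date
1 | Mouse | 2023-10-20
4 | Laptop | 2024-09-08
5 | Charger | 2022-07-21
7 | Charger | 2023-12-26
8 | Mouse | 2023-03-24
9 | Charger | 2023-09-08
10 | Mouse | 2022-02-24
12 | Charger | 2023-09-09
13 | Phone | 2023-05-25
14 | Phone | 2022-01-12
17 | Mouse | 2022-08-03
18 | Phone | 2022-02-15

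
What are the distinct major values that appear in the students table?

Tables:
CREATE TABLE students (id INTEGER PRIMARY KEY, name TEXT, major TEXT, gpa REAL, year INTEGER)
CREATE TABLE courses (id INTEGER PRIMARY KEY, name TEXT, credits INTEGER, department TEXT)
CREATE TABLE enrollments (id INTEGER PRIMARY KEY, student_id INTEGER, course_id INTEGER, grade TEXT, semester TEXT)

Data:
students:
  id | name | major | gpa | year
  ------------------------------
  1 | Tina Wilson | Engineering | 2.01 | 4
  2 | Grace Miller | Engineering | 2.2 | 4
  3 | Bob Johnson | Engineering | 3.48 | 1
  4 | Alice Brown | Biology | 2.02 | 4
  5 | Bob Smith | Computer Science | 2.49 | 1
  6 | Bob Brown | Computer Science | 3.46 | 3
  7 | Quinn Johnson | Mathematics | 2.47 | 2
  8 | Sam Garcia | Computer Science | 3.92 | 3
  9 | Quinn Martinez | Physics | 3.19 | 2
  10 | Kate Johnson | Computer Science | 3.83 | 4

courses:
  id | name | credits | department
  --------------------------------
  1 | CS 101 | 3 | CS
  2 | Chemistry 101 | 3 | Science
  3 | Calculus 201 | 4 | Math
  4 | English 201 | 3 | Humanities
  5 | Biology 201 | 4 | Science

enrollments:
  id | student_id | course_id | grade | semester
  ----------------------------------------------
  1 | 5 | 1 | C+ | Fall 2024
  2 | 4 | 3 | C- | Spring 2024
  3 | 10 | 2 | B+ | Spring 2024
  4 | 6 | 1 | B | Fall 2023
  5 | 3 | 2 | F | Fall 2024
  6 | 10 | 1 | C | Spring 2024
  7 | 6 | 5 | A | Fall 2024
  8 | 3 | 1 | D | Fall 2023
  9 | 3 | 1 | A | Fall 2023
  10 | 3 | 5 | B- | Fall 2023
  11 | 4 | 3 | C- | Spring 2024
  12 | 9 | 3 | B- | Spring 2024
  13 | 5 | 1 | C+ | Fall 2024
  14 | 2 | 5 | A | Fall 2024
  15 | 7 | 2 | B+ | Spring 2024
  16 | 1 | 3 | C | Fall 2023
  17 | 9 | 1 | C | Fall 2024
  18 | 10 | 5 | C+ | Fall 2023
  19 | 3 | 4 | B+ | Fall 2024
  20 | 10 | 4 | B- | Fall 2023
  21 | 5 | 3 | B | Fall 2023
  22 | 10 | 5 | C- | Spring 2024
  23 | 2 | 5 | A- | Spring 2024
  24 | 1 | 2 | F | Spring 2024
SELECT DISTINCT major FROM students

Execution result:
major
Engineering
Biology
Computer Science
Mathematics
Physics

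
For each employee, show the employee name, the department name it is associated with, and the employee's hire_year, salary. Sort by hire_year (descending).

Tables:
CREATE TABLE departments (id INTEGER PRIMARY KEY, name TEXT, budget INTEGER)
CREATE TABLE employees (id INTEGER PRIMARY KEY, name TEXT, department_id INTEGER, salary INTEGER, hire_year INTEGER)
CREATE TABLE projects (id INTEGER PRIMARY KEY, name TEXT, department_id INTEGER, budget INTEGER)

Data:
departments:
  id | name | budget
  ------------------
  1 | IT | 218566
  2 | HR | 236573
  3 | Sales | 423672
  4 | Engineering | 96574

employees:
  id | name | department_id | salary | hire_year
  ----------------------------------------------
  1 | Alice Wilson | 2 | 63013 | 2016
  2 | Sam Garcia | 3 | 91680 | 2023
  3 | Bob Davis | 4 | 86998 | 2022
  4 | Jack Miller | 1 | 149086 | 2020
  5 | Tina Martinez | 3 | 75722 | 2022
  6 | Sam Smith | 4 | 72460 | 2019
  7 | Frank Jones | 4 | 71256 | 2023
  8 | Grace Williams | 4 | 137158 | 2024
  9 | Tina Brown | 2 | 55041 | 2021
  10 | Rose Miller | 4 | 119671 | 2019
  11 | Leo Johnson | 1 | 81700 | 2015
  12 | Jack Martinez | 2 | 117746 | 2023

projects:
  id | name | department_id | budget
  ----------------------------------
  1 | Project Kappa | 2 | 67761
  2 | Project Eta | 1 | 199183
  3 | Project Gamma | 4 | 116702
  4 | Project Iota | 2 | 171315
SELECT c.name, p.name AS department, c.hire_year, c.salary FROM employees c JOIN departments p ON c.department_id = p.id ORDER BY c.hire_year DESC

Execution result:
name | department | hire_year | salary
Grace Williams | Engineering | 2024 | 137158
Sam Garcia | Sales | 2023 | 91680
Frank Jones | Engineering | 2023 | 71256
Jack Martinez | HR | 2023 | 117746
Bob Davis | Engineering | 2022 | 86998
Tina Martinez | Sales | 2022 | 75722
Tina Brown | HR | 2021 | 55041
Jack Miller | IT | 2020 | 149086
Sam Smith | Engineering | 2019 | 72460
Rose Miller | Engineering | 2019 | 119671
Alice Wilson | HR | 2016 | 63013
Leo Johnson | IT | 2015 | 81700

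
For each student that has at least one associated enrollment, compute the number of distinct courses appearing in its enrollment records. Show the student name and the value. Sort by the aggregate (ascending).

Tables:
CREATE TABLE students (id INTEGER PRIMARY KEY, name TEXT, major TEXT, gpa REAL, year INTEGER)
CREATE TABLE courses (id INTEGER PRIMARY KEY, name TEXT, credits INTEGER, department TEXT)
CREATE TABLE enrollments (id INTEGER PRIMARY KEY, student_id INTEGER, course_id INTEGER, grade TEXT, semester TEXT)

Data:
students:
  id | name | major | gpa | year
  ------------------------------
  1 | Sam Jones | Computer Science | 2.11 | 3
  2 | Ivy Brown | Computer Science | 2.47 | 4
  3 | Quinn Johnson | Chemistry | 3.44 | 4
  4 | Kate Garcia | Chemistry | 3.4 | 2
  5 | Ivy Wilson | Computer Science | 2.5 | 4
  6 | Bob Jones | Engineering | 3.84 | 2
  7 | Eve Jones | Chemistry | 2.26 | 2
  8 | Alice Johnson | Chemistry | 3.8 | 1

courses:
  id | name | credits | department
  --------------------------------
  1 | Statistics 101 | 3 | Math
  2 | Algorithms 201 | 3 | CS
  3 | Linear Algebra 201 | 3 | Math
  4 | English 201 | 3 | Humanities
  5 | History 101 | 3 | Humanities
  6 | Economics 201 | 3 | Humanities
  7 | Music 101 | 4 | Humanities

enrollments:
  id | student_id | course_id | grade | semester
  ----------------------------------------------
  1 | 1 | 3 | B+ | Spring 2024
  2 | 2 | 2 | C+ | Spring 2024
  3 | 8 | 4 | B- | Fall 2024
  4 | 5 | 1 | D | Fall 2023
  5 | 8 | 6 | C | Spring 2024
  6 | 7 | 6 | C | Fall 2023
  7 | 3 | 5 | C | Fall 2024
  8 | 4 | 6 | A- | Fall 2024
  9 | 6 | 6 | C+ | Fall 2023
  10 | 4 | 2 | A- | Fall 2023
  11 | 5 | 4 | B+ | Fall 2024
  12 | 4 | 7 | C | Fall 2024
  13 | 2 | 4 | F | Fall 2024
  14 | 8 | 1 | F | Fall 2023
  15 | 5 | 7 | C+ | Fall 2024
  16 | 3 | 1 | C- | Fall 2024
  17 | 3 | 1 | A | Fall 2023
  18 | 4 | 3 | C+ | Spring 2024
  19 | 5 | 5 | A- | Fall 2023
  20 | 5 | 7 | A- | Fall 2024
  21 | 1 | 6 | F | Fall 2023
SELECT p.name, COUNT(DISTINCT c.course_id) AS distinct_course_count FROM enrollments c JOIN students p ON c.student_id = p.id GROUP BY p.id, p.name ORDER BY distinct_course_count ASC

Execution result:
name | distinct_course_count
Bob Jones | 1
Eve Jones | 1
Sam Jones | 2
Ivy Brown | 2
Quinn Johnson | 2
Alice Johnson | 3
Kate Garcia | 4
Ivy Wilson | 4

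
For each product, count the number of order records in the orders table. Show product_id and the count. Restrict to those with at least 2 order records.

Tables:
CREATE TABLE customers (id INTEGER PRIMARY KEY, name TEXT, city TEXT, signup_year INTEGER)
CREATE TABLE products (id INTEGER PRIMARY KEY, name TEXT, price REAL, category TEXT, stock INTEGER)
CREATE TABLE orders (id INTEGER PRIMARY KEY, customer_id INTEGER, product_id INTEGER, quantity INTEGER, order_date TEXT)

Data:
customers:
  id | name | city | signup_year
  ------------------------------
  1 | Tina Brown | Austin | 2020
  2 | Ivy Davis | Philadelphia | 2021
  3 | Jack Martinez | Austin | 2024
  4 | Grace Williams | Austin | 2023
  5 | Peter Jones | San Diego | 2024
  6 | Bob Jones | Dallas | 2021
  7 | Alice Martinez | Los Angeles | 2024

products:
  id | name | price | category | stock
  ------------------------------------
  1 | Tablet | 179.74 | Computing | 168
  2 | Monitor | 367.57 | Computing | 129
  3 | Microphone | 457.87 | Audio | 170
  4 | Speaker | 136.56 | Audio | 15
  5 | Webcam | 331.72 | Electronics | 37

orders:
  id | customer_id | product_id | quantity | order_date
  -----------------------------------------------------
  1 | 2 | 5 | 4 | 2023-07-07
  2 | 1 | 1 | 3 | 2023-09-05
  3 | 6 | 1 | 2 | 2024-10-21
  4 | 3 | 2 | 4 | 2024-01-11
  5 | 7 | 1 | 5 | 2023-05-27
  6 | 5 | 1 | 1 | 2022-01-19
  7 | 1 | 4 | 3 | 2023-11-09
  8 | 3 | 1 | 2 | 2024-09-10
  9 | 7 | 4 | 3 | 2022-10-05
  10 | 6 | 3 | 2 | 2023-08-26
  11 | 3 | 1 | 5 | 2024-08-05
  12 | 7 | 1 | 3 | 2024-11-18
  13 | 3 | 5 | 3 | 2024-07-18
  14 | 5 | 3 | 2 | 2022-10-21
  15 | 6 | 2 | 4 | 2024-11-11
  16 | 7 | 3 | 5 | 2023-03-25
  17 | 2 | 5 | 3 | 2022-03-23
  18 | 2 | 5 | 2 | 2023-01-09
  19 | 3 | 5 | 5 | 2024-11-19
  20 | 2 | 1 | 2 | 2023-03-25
SELECT product_id, COUNT(*) AS order_count FROM orders GROUP BY product_id HAVING COUNT(*) >= 2

Execution result:
product_id | order_count
1 | 8
2 | 2
3 | 3
4 | 2
5 | 5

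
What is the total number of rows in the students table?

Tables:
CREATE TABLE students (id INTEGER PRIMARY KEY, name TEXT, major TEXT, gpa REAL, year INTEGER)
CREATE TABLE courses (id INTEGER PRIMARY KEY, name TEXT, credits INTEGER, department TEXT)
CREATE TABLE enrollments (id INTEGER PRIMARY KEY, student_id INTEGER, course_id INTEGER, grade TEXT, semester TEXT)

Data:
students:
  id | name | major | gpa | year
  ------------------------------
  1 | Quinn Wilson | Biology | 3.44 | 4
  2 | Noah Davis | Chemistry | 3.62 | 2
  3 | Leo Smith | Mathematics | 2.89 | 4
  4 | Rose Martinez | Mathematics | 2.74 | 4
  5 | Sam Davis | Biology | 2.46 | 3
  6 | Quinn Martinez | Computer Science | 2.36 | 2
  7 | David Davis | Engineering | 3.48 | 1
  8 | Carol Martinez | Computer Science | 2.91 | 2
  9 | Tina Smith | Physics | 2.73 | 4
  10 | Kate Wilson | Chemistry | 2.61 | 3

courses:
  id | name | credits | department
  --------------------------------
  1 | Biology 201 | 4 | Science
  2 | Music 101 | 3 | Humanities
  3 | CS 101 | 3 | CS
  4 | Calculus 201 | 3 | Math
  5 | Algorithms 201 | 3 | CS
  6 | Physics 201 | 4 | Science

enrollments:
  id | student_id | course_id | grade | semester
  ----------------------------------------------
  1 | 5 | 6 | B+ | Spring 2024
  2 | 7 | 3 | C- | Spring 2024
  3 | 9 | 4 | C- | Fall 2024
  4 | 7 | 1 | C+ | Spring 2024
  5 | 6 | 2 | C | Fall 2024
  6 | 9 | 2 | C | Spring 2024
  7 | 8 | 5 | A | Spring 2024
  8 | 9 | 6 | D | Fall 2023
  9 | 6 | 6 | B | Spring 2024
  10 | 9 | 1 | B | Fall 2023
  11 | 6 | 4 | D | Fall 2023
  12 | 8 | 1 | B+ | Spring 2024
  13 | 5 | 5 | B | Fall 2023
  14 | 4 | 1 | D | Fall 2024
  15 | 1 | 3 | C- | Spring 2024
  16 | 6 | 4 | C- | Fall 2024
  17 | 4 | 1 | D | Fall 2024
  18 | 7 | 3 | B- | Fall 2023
SELECT COUNT(*) FROM students

Execution result:
10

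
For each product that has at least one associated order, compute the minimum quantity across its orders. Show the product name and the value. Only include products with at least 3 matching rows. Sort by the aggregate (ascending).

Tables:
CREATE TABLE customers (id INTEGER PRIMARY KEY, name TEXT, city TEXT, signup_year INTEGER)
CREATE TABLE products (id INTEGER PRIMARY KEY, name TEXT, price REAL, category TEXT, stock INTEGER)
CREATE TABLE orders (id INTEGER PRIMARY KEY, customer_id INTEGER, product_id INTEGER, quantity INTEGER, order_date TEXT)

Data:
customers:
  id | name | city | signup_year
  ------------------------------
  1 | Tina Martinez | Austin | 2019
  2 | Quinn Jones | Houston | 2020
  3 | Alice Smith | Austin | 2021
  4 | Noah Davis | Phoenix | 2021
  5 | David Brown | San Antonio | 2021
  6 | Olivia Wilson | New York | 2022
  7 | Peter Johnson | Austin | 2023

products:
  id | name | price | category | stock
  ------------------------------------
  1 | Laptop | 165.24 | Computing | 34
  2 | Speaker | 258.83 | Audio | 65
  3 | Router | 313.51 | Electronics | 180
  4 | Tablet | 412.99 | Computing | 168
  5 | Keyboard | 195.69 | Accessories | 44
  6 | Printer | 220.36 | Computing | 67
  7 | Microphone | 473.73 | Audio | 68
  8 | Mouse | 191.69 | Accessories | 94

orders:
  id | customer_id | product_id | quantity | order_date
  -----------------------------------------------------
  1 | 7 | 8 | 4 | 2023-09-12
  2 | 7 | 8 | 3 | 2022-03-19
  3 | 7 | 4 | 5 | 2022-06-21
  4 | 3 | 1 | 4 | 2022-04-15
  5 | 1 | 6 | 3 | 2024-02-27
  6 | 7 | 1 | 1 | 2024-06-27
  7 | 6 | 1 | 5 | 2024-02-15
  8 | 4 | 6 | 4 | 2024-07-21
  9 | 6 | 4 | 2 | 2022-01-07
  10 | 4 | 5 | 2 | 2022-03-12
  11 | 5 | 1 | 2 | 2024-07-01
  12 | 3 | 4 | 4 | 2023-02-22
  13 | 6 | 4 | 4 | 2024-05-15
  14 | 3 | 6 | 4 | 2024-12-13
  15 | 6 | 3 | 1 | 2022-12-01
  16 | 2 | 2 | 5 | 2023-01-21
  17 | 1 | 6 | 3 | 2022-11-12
SELECT p.name, MIN(c.quantity) AS min_quantity FROM orders c JOIN products p ON c.product_id = p.id GROUP BY p.id, p.name HAVING COUNT(*) >= 3 ORDER BY min_quantity ASC

Execution result:
name | min_quantity
Laptop | 1
Tablet | 2
Printer | 3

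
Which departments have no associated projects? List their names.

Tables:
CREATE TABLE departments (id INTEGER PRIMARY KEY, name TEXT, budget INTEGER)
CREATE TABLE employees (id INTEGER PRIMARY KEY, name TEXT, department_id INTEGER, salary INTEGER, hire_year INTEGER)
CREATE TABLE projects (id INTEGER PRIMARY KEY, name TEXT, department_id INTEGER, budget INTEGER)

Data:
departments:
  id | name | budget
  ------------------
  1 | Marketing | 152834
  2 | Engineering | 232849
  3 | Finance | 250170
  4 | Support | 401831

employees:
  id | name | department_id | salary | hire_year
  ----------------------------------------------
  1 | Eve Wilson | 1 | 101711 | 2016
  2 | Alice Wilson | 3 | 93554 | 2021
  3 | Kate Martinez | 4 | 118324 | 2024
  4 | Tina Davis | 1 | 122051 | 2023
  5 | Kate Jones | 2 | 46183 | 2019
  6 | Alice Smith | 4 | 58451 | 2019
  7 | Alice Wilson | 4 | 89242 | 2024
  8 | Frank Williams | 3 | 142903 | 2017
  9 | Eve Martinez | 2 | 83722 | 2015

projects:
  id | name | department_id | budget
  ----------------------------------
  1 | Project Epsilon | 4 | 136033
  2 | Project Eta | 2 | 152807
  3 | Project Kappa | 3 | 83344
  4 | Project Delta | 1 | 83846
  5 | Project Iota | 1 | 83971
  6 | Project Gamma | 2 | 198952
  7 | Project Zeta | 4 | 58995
SELECT p.name FROM departments p LEFT JOIN projects c ON c.department_id = p.id WHERE c.id IS NULL

Execution result:
(no rows)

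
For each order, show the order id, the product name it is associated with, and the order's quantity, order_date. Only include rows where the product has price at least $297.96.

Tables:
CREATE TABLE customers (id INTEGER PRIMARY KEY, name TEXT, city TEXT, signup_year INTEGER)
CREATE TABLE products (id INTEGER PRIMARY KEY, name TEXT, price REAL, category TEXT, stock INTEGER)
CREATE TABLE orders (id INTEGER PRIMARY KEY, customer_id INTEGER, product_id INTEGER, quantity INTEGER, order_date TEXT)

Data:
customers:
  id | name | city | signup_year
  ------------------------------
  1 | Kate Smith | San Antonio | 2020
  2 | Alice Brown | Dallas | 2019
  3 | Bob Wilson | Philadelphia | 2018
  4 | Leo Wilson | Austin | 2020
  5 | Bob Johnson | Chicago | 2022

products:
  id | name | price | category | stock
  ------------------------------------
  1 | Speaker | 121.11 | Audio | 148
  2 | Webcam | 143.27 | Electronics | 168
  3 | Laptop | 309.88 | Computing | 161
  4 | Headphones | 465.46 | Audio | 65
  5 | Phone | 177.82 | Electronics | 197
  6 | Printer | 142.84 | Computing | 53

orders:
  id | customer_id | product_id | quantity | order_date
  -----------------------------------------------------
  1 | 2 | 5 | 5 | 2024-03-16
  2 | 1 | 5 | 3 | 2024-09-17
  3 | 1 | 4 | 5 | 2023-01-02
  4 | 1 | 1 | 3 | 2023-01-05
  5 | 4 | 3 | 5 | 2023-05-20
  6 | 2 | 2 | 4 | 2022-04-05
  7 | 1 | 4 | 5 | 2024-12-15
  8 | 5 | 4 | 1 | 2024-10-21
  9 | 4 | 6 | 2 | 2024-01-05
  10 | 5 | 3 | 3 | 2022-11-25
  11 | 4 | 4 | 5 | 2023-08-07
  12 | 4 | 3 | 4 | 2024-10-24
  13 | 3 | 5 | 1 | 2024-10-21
SELECT c.id, p.name AS product, c.quantity, c.order_date FROM orders c JOIN products p ON c.product_id = p.id WHERE p.price >= 297.96

Execution result:
id | product | quantity | order_date
3 | Headphones | 5 | 2023-01-02
5 | Laptop | 5 | 2023-05-20
7 | Headphones | 5 | 2024-12-15
8 | Headphones | 1 | 2024-10-21
10 | Laptop | 3 | 2022-11-25
11 | Headphones | 5 | 2023-08-07
12 | Laptop | 4 | 2024-10-24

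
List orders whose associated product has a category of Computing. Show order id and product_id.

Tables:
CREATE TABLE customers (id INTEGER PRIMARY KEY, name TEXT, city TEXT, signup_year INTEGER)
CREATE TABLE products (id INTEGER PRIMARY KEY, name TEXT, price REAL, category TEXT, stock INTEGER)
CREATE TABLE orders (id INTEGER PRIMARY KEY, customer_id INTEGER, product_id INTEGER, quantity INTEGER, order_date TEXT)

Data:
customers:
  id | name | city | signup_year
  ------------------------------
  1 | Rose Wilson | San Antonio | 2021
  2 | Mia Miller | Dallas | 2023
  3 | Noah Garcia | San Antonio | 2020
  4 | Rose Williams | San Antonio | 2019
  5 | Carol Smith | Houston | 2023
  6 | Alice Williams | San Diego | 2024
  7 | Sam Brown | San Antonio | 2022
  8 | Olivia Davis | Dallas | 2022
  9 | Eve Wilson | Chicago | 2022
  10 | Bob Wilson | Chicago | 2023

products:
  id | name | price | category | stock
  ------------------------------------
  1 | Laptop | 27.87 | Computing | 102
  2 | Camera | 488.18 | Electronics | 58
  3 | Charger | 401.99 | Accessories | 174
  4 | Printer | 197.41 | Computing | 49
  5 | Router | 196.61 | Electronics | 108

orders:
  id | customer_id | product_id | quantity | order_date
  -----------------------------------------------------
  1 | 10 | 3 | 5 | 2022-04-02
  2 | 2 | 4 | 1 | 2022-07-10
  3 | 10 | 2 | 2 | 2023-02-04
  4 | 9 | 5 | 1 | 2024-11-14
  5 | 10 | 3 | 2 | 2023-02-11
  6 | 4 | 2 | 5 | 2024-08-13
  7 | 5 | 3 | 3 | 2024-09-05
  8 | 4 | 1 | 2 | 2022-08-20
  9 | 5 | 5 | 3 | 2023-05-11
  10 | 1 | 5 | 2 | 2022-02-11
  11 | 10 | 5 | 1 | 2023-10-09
SELECT id, product_id FROM orders WHERE product_id IN (SELECT id FROM products WHERE category = 'Computing')

Execution result:
id | product_id
2 | 4
8 | 1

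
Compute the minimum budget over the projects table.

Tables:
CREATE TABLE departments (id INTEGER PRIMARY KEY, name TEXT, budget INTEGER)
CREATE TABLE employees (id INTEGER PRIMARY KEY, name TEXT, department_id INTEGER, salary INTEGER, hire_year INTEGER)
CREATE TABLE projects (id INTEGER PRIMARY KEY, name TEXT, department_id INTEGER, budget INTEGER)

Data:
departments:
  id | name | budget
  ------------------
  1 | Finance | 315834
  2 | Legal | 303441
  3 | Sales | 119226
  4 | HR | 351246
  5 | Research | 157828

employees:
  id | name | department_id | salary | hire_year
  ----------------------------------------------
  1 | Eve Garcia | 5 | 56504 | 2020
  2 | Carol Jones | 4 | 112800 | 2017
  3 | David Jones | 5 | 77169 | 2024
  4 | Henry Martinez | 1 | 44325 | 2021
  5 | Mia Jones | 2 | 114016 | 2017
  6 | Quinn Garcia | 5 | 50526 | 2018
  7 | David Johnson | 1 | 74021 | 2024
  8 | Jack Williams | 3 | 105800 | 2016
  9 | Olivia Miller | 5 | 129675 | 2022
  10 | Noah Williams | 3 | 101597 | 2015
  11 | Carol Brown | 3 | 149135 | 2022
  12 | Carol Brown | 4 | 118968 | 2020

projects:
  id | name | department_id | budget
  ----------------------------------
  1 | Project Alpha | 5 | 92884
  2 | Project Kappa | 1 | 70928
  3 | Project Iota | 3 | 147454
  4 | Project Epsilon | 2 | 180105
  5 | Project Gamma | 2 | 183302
SELECT MIN(budget) FROM projects

Execution result:
70928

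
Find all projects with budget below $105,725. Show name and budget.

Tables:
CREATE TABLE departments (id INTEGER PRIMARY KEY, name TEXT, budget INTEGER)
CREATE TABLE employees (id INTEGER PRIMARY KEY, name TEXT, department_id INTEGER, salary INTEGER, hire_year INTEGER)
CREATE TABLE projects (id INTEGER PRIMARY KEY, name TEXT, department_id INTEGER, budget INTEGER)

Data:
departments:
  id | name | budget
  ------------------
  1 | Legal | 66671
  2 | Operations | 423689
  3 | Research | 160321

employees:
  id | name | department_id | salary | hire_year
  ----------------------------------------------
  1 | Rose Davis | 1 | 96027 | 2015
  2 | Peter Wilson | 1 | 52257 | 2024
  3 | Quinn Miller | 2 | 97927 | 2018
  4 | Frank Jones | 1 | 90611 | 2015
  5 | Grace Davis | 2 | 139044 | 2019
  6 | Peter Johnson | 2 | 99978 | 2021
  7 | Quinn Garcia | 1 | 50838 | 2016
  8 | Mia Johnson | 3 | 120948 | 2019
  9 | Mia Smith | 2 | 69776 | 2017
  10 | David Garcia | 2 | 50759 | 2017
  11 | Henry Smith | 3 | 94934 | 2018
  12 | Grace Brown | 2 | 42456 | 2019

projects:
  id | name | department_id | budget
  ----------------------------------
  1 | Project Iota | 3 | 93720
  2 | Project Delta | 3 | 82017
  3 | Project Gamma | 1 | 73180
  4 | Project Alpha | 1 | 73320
SELECT name, budget FROM projects WHERE budget < 105725

Execution result:
name | budget
Project Iota | 93720
Project Delta | 82017
Project Gamma | 73180
Project Alpha | 73320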